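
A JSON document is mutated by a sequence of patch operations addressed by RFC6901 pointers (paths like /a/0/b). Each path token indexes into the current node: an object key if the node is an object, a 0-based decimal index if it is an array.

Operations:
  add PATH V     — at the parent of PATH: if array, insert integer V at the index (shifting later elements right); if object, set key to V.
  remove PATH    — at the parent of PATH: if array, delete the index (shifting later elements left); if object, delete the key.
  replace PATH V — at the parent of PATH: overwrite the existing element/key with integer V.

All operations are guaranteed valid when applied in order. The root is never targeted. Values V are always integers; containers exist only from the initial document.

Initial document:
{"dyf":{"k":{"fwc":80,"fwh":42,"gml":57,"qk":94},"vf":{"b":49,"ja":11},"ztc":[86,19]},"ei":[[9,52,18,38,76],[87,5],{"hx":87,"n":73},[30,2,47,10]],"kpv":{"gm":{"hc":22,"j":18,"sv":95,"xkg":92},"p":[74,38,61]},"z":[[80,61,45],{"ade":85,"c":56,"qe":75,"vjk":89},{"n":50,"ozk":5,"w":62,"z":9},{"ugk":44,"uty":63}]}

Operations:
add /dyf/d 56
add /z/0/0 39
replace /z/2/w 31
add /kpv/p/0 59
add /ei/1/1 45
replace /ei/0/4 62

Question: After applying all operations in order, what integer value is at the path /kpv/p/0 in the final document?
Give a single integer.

After op 1 (add /dyf/d 56): {"dyf":{"d":56,"k":{"fwc":80,"fwh":42,"gml":57,"qk":94},"vf":{"b":49,"ja":11},"ztc":[86,19]},"ei":[[9,52,18,38,76],[87,5],{"hx":87,"n":73},[30,2,47,10]],"kpv":{"gm":{"hc":22,"j":18,"sv":95,"xkg":92},"p":[74,38,61]},"z":[[80,61,45],{"ade":85,"c":56,"qe":75,"vjk":89},{"n":50,"ozk":5,"w":62,"z":9},{"ugk":44,"uty":63}]}
After op 2 (add /z/0/0 39): {"dyf":{"d":56,"k":{"fwc":80,"fwh":42,"gml":57,"qk":94},"vf":{"b":49,"ja":11},"ztc":[86,19]},"ei":[[9,52,18,38,76],[87,5],{"hx":87,"n":73},[30,2,47,10]],"kpv":{"gm":{"hc":22,"j":18,"sv":95,"xkg":92},"p":[74,38,61]},"z":[[39,80,61,45],{"ade":85,"c":56,"qe":75,"vjk":89},{"n":50,"ozk":5,"w":62,"z":9},{"ugk":44,"uty":63}]}
After op 3 (replace /z/2/w 31): {"dyf":{"d":56,"k":{"fwc":80,"fwh":42,"gml":57,"qk":94},"vf":{"b":49,"ja":11},"ztc":[86,19]},"ei":[[9,52,18,38,76],[87,5],{"hx":87,"n":73},[30,2,47,10]],"kpv":{"gm":{"hc":22,"j":18,"sv":95,"xkg":92},"p":[74,38,61]},"z":[[39,80,61,45],{"ade":85,"c":56,"qe":75,"vjk":89},{"n":50,"ozk":5,"w":31,"z":9},{"ugk":44,"uty":63}]}
After op 4 (add /kpv/p/0 59): {"dyf":{"d":56,"k":{"fwc":80,"fwh":42,"gml":57,"qk":94},"vf":{"b":49,"ja":11},"ztc":[86,19]},"ei":[[9,52,18,38,76],[87,5],{"hx":87,"n":73},[30,2,47,10]],"kpv":{"gm":{"hc":22,"j":18,"sv":95,"xkg":92},"p":[59,74,38,61]},"z":[[39,80,61,45],{"ade":85,"c":56,"qe":75,"vjk":89},{"n":50,"ozk":5,"w":31,"z":9},{"ugk":44,"uty":63}]}
After op 5 (add /ei/1/1 45): {"dyf":{"d":56,"k":{"fwc":80,"fwh":42,"gml":57,"qk":94},"vf":{"b":49,"ja":11},"ztc":[86,19]},"ei":[[9,52,18,38,76],[87,45,5],{"hx":87,"n":73},[30,2,47,10]],"kpv":{"gm":{"hc":22,"j":18,"sv":95,"xkg":92},"p":[59,74,38,61]},"z":[[39,80,61,45],{"ade":85,"c":56,"qe":75,"vjk":89},{"n":50,"ozk":5,"w":31,"z":9},{"ugk":44,"uty":63}]}
After op 6 (replace /ei/0/4 62): {"dyf":{"d":56,"k":{"fwc":80,"fwh":42,"gml":57,"qk":94},"vf":{"b":49,"ja":11},"ztc":[86,19]},"ei":[[9,52,18,38,62],[87,45,5],{"hx":87,"n":73},[30,2,47,10]],"kpv":{"gm":{"hc":22,"j":18,"sv":95,"xkg":92},"p":[59,74,38,61]},"z":[[39,80,61,45],{"ade":85,"c":56,"qe":75,"vjk":89},{"n":50,"ozk":5,"w":31,"z":9},{"ugk":44,"uty":63}]}
Value at /kpv/p/0: 59

Answer: 59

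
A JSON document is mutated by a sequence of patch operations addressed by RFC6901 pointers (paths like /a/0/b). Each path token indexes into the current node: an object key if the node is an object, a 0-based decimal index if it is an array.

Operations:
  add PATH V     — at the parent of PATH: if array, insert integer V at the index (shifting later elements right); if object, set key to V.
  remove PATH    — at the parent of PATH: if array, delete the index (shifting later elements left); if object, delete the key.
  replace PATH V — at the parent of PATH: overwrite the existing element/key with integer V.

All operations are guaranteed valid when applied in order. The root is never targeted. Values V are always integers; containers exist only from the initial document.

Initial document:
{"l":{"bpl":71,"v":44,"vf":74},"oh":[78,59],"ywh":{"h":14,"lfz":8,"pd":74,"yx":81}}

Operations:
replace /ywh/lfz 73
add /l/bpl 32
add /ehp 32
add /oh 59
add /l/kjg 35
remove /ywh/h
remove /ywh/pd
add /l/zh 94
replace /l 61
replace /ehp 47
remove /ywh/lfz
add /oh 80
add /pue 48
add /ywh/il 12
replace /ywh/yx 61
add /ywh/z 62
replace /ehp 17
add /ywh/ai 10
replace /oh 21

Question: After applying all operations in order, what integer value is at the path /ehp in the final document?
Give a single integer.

Answer: 17

Derivation:
After op 1 (replace /ywh/lfz 73): {"l":{"bpl":71,"v":44,"vf":74},"oh":[78,59],"ywh":{"h":14,"lfz":73,"pd":74,"yx":81}}
After op 2 (add /l/bpl 32): {"l":{"bpl":32,"v":44,"vf":74},"oh":[78,59],"ywh":{"h":14,"lfz":73,"pd":74,"yx":81}}
After op 3 (add /ehp 32): {"ehp":32,"l":{"bpl":32,"v":44,"vf":74},"oh":[78,59],"ywh":{"h":14,"lfz":73,"pd":74,"yx":81}}
After op 4 (add /oh 59): {"ehp":32,"l":{"bpl":32,"v":44,"vf":74},"oh":59,"ywh":{"h":14,"lfz":73,"pd":74,"yx":81}}
After op 5 (add /l/kjg 35): {"ehp":32,"l":{"bpl":32,"kjg":35,"v":44,"vf":74},"oh":59,"ywh":{"h":14,"lfz":73,"pd":74,"yx":81}}
After op 6 (remove /ywh/h): {"ehp":32,"l":{"bpl":32,"kjg":35,"v":44,"vf":74},"oh":59,"ywh":{"lfz":73,"pd":74,"yx":81}}
After op 7 (remove /ywh/pd): {"ehp":32,"l":{"bpl":32,"kjg":35,"v":44,"vf":74},"oh":59,"ywh":{"lfz":73,"yx":81}}
After op 8 (add /l/zh 94): {"ehp":32,"l":{"bpl":32,"kjg":35,"v":44,"vf":74,"zh":94},"oh":59,"ywh":{"lfz":73,"yx":81}}
After op 9 (replace /l 61): {"ehp":32,"l":61,"oh":59,"ywh":{"lfz":73,"yx":81}}
After op 10 (replace /ehp 47): {"ehp":47,"l":61,"oh":59,"ywh":{"lfz":73,"yx":81}}
After op 11 (remove /ywh/lfz): {"ehp":47,"l":61,"oh":59,"ywh":{"yx":81}}
After op 12 (add /oh 80): {"ehp":47,"l":61,"oh":80,"ywh":{"yx":81}}
After op 13 (add /pue 48): {"ehp":47,"l":61,"oh":80,"pue":48,"ywh":{"yx":81}}
After op 14 (add /ywh/il 12): {"ehp":47,"l":61,"oh":80,"pue":48,"ywh":{"il":12,"yx":81}}
After op 15 (replace /ywh/yx 61): {"ehp":47,"l":61,"oh":80,"pue":48,"ywh":{"il":12,"yx":61}}
After op 16 (add /ywh/z 62): {"ehp":47,"l":61,"oh":80,"pue":48,"ywh":{"il":12,"yx":61,"z":62}}
After op 17 (replace /ehp 17): {"ehp":17,"l":61,"oh":80,"pue":48,"ywh":{"il":12,"yx":61,"z":62}}
After op 18 (add /ywh/ai 10): {"ehp":17,"l":61,"oh":80,"pue":48,"ywh":{"ai":10,"il":12,"yx":61,"z":62}}
After op 19 (replace /oh 21): {"ehp":17,"l":61,"oh":21,"pue":48,"ywh":{"ai":10,"il":12,"yx":61,"z":62}}
Value at /ehp: 17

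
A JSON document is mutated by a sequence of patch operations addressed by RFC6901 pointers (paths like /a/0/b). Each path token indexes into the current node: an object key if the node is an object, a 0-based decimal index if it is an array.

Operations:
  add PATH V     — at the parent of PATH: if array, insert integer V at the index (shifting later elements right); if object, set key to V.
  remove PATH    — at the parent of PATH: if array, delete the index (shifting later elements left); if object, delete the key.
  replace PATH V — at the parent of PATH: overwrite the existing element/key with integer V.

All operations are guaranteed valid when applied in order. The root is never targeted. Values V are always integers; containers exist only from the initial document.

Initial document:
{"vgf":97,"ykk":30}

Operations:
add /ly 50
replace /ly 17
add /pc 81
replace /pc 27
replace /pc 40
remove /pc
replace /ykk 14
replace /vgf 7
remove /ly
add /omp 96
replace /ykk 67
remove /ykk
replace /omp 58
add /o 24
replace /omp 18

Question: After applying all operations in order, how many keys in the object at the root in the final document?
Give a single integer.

Answer: 3

Derivation:
After op 1 (add /ly 50): {"ly":50,"vgf":97,"ykk":30}
After op 2 (replace /ly 17): {"ly":17,"vgf":97,"ykk":30}
After op 3 (add /pc 81): {"ly":17,"pc":81,"vgf":97,"ykk":30}
After op 4 (replace /pc 27): {"ly":17,"pc":27,"vgf":97,"ykk":30}
After op 5 (replace /pc 40): {"ly":17,"pc":40,"vgf":97,"ykk":30}
After op 6 (remove /pc): {"ly":17,"vgf":97,"ykk":30}
After op 7 (replace /ykk 14): {"ly":17,"vgf":97,"ykk":14}
After op 8 (replace /vgf 7): {"ly":17,"vgf":7,"ykk":14}
After op 9 (remove /ly): {"vgf":7,"ykk":14}
After op 10 (add /omp 96): {"omp":96,"vgf":7,"ykk":14}
After op 11 (replace /ykk 67): {"omp":96,"vgf":7,"ykk":67}
After op 12 (remove /ykk): {"omp":96,"vgf":7}
After op 13 (replace /omp 58): {"omp":58,"vgf":7}
After op 14 (add /o 24): {"o":24,"omp":58,"vgf":7}
After op 15 (replace /omp 18): {"o":24,"omp":18,"vgf":7}
Size at the root: 3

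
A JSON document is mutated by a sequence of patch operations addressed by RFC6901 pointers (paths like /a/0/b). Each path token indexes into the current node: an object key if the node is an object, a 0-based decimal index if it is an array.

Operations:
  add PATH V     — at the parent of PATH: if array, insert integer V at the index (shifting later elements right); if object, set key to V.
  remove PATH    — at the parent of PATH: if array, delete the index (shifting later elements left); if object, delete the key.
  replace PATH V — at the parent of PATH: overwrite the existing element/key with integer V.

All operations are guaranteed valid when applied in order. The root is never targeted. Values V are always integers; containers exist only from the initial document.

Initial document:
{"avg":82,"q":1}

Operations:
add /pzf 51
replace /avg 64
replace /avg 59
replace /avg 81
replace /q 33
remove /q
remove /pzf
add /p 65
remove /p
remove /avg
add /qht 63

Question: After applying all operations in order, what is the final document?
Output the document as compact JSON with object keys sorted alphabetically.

Answer: {"qht":63}

Derivation:
After op 1 (add /pzf 51): {"avg":82,"pzf":51,"q":1}
After op 2 (replace /avg 64): {"avg":64,"pzf":51,"q":1}
After op 3 (replace /avg 59): {"avg":59,"pzf":51,"q":1}
After op 4 (replace /avg 81): {"avg":81,"pzf":51,"q":1}
After op 5 (replace /q 33): {"avg":81,"pzf":51,"q":33}
After op 6 (remove /q): {"avg":81,"pzf":51}
After op 7 (remove /pzf): {"avg":81}
After op 8 (add /p 65): {"avg":81,"p":65}
After op 9 (remove /p): {"avg":81}
After op 10 (remove /avg): {}
After op 11 (add /qht 63): {"qht":63}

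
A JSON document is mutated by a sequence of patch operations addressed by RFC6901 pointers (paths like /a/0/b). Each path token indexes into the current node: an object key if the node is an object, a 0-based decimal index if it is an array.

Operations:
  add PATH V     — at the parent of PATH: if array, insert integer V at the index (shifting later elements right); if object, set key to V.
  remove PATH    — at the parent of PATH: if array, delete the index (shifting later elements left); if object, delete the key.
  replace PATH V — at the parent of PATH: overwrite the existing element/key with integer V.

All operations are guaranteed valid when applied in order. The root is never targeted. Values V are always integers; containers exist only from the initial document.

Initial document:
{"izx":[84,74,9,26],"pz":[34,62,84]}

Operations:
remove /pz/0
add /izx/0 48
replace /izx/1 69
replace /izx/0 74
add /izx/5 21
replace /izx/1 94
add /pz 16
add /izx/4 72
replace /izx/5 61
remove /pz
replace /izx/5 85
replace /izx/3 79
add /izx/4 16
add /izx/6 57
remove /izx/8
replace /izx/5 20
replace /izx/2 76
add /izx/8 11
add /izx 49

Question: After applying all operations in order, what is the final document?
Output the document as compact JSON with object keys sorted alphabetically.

Answer: {"izx":49}

Derivation:
After op 1 (remove /pz/0): {"izx":[84,74,9,26],"pz":[62,84]}
After op 2 (add /izx/0 48): {"izx":[48,84,74,9,26],"pz":[62,84]}
After op 3 (replace /izx/1 69): {"izx":[48,69,74,9,26],"pz":[62,84]}
After op 4 (replace /izx/0 74): {"izx":[74,69,74,9,26],"pz":[62,84]}
After op 5 (add /izx/5 21): {"izx":[74,69,74,9,26,21],"pz":[62,84]}
After op 6 (replace /izx/1 94): {"izx":[74,94,74,9,26,21],"pz":[62,84]}
After op 7 (add /pz 16): {"izx":[74,94,74,9,26,21],"pz":16}
After op 8 (add /izx/4 72): {"izx":[74,94,74,9,72,26,21],"pz":16}
After op 9 (replace /izx/5 61): {"izx":[74,94,74,9,72,61,21],"pz":16}
After op 10 (remove /pz): {"izx":[74,94,74,9,72,61,21]}
After op 11 (replace /izx/5 85): {"izx":[74,94,74,9,72,85,21]}
After op 12 (replace /izx/3 79): {"izx":[74,94,74,79,72,85,21]}
After op 13 (add /izx/4 16): {"izx":[74,94,74,79,16,72,85,21]}
After op 14 (add /izx/6 57): {"izx":[74,94,74,79,16,72,57,85,21]}
After op 15 (remove /izx/8): {"izx":[74,94,74,79,16,72,57,85]}
After op 16 (replace /izx/5 20): {"izx":[74,94,74,79,16,20,57,85]}
After op 17 (replace /izx/2 76): {"izx":[74,94,76,79,16,20,57,85]}
After op 18 (add /izx/8 11): {"izx":[74,94,76,79,16,20,57,85,11]}
After op 19 (add /izx 49): {"izx":49}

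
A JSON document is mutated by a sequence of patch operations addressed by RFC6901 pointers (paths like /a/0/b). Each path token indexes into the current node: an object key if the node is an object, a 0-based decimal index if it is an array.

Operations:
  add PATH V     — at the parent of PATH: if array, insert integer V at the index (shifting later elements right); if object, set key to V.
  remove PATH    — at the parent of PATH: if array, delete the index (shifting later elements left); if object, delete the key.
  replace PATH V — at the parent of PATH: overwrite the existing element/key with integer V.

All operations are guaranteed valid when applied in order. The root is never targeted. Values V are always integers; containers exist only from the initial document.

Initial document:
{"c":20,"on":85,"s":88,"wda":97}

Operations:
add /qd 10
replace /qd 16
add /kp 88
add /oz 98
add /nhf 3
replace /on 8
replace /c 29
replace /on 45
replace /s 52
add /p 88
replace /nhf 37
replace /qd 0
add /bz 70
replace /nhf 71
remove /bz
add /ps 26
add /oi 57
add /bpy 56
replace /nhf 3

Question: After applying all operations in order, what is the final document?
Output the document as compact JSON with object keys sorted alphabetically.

After op 1 (add /qd 10): {"c":20,"on":85,"qd":10,"s":88,"wda":97}
After op 2 (replace /qd 16): {"c":20,"on":85,"qd":16,"s":88,"wda":97}
After op 3 (add /kp 88): {"c":20,"kp":88,"on":85,"qd":16,"s":88,"wda":97}
After op 4 (add /oz 98): {"c":20,"kp":88,"on":85,"oz":98,"qd":16,"s":88,"wda":97}
After op 5 (add /nhf 3): {"c":20,"kp":88,"nhf":3,"on":85,"oz":98,"qd":16,"s":88,"wda":97}
After op 6 (replace /on 8): {"c":20,"kp":88,"nhf":3,"on":8,"oz":98,"qd":16,"s":88,"wda":97}
After op 7 (replace /c 29): {"c":29,"kp":88,"nhf":3,"on":8,"oz":98,"qd":16,"s":88,"wda":97}
After op 8 (replace /on 45): {"c":29,"kp":88,"nhf":3,"on":45,"oz":98,"qd":16,"s":88,"wda":97}
After op 9 (replace /s 52): {"c":29,"kp":88,"nhf":3,"on":45,"oz":98,"qd":16,"s":52,"wda":97}
After op 10 (add /p 88): {"c":29,"kp":88,"nhf":3,"on":45,"oz":98,"p":88,"qd":16,"s":52,"wda":97}
After op 11 (replace /nhf 37): {"c":29,"kp":88,"nhf":37,"on":45,"oz":98,"p":88,"qd":16,"s":52,"wda":97}
After op 12 (replace /qd 0): {"c":29,"kp":88,"nhf":37,"on":45,"oz":98,"p":88,"qd":0,"s":52,"wda":97}
After op 13 (add /bz 70): {"bz":70,"c":29,"kp":88,"nhf":37,"on":45,"oz":98,"p":88,"qd":0,"s":52,"wda":97}
After op 14 (replace /nhf 71): {"bz":70,"c":29,"kp":88,"nhf":71,"on":45,"oz":98,"p":88,"qd":0,"s":52,"wda":97}
After op 15 (remove /bz): {"c":29,"kp":88,"nhf":71,"on":45,"oz":98,"p":88,"qd":0,"s":52,"wda":97}
After op 16 (add /ps 26): {"c":29,"kp":88,"nhf":71,"on":45,"oz":98,"p":88,"ps":26,"qd":0,"s":52,"wda":97}
After op 17 (add /oi 57): {"c":29,"kp":88,"nhf":71,"oi":57,"on":45,"oz":98,"p":88,"ps":26,"qd":0,"s":52,"wda":97}
After op 18 (add /bpy 56): {"bpy":56,"c":29,"kp":88,"nhf":71,"oi":57,"on":45,"oz":98,"p":88,"ps":26,"qd":0,"s":52,"wda":97}
After op 19 (replace /nhf 3): {"bpy":56,"c":29,"kp":88,"nhf":3,"oi":57,"on":45,"oz":98,"p":88,"ps":26,"qd":0,"s":52,"wda":97}

Answer: {"bpy":56,"c":29,"kp":88,"nhf":3,"oi":57,"on":45,"oz":98,"p":88,"ps":26,"qd":0,"s":52,"wda":97}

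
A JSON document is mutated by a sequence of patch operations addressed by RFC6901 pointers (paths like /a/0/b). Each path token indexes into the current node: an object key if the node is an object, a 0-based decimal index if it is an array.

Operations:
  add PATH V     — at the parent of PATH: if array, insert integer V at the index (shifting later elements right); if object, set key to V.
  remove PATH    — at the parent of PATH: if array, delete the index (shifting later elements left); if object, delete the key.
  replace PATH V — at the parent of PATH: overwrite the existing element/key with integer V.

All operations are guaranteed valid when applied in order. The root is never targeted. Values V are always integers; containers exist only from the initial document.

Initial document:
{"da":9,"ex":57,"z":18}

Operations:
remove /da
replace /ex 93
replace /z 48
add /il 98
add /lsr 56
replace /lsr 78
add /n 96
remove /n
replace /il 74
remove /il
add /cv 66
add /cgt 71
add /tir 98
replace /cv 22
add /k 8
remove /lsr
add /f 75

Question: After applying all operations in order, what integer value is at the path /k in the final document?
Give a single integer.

After op 1 (remove /da): {"ex":57,"z":18}
After op 2 (replace /ex 93): {"ex":93,"z":18}
After op 3 (replace /z 48): {"ex":93,"z":48}
After op 4 (add /il 98): {"ex":93,"il":98,"z":48}
After op 5 (add /lsr 56): {"ex":93,"il":98,"lsr":56,"z":48}
After op 6 (replace /lsr 78): {"ex":93,"il":98,"lsr":78,"z":48}
After op 7 (add /n 96): {"ex":93,"il":98,"lsr":78,"n":96,"z":48}
After op 8 (remove /n): {"ex":93,"il":98,"lsr":78,"z":48}
After op 9 (replace /il 74): {"ex":93,"il":74,"lsr":78,"z":48}
After op 10 (remove /il): {"ex":93,"lsr":78,"z":48}
After op 11 (add /cv 66): {"cv":66,"ex":93,"lsr":78,"z":48}
After op 12 (add /cgt 71): {"cgt":71,"cv":66,"ex":93,"lsr":78,"z":48}
After op 13 (add /tir 98): {"cgt":71,"cv":66,"ex":93,"lsr":78,"tir":98,"z":48}
After op 14 (replace /cv 22): {"cgt":71,"cv":22,"ex":93,"lsr":78,"tir":98,"z":48}
After op 15 (add /k 8): {"cgt":71,"cv":22,"ex":93,"k":8,"lsr":78,"tir":98,"z":48}
After op 16 (remove /lsr): {"cgt":71,"cv":22,"ex":93,"k":8,"tir":98,"z":48}
After op 17 (add /f 75): {"cgt":71,"cv":22,"ex":93,"f":75,"k":8,"tir":98,"z":48}
Value at /k: 8

Answer: 8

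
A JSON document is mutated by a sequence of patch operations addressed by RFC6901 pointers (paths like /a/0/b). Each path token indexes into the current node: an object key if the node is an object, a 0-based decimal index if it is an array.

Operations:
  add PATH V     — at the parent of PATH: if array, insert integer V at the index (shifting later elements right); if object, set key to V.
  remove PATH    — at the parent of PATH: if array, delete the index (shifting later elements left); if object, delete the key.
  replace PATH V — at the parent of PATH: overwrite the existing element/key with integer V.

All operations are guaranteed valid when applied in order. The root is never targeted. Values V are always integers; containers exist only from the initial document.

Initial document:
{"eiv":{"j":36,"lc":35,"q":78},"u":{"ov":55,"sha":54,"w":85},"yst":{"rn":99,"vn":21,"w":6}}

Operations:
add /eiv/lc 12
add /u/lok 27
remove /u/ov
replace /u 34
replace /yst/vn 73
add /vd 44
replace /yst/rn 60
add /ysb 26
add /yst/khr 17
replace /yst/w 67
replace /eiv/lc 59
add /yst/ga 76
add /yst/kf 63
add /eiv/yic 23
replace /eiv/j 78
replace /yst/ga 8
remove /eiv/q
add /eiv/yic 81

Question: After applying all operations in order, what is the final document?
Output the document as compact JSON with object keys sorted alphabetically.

After op 1 (add /eiv/lc 12): {"eiv":{"j":36,"lc":12,"q":78},"u":{"ov":55,"sha":54,"w":85},"yst":{"rn":99,"vn":21,"w":6}}
After op 2 (add /u/lok 27): {"eiv":{"j":36,"lc":12,"q":78},"u":{"lok":27,"ov":55,"sha":54,"w":85},"yst":{"rn":99,"vn":21,"w":6}}
After op 3 (remove /u/ov): {"eiv":{"j":36,"lc":12,"q":78},"u":{"lok":27,"sha":54,"w":85},"yst":{"rn":99,"vn":21,"w":6}}
After op 4 (replace /u 34): {"eiv":{"j":36,"lc":12,"q":78},"u":34,"yst":{"rn":99,"vn":21,"w":6}}
After op 5 (replace /yst/vn 73): {"eiv":{"j":36,"lc":12,"q":78},"u":34,"yst":{"rn":99,"vn":73,"w":6}}
After op 6 (add /vd 44): {"eiv":{"j":36,"lc":12,"q":78},"u":34,"vd":44,"yst":{"rn":99,"vn":73,"w":6}}
After op 7 (replace /yst/rn 60): {"eiv":{"j":36,"lc":12,"q":78},"u":34,"vd":44,"yst":{"rn":60,"vn":73,"w":6}}
After op 8 (add /ysb 26): {"eiv":{"j":36,"lc":12,"q":78},"u":34,"vd":44,"ysb":26,"yst":{"rn":60,"vn":73,"w":6}}
After op 9 (add /yst/khr 17): {"eiv":{"j":36,"lc":12,"q":78},"u":34,"vd":44,"ysb":26,"yst":{"khr":17,"rn":60,"vn":73,"w":6}}
After op 10 (replace /yst/w 67): {"eiv":{"j":36,"lc":12,"q":78},"u":34,"vd":44,"ysb":26,"yst":{"khr":17,"rn":60,"vn":73,"w":67}}
After op 11 (replace /eiv/lc 59): {"eiv":{"j":36,"lc":59,"q":78},"u":34,"vd":44,"ysb":26,"yst":{"khr":17,"rn":60,"vn":73,"w":67}}
After op 12 (add /yst/ga 76): {"eiv":{"j":36,"lc":59,"q":78},"u":34,"vd":44,"ysb":26,"yst":{"ga":76,"khr":17,"rn":60,"vn":73,"w":67}}
After op 13 (add /yst/kf 63): {"eiv":{"j":36,"lc":59,"q":78},"u":34,"vd":44,"ysb":26,"yst":{"ga":76,"kf":63,"khr":17,"rn":60,"vn":73,"w":67}}
After op 14 (add /eiv/yic 23): {"eiv":{"j":36,"lc":59,"q":78,"yic":23},"u":34,"vd":44,"ysb":26,"yst":{"ga":76,"kf":63,"khr":17,"rn":60,"vn":73,"w":67}}
After op 15 (replace /eiv/j 78): {"eiv":{"j":78,"lc":59,"q":78,"yic":23},"u":34,"vd":44,"ysb":26,"yst":{"ga":76,"kf":63,"khr":17,"rn":60,"vn":73,"w":67}}
After op 16 (replace /yst/ga 8): {"eiv":{"j":78,"lc":59,"q":78,"yic":23},"u":34,"vd":44,"ysb":26,"yst":{"ga":8,"kf":63,"khr":17,"rn":60,"vn":73,"w":67}}
After op 17 (remove /eiv/q): {"eiv":{"j":78,"lc":59,"yic":23},"u":34,"vd":44,"ysb":26,"yst":{"ga":8,"kf":63,"khr":17,"rn":60,"vn":73,"w":67}}
After op 18 (add /eiv/yic 81): {"eiv":{"j":78,"lc":59,"yic":81},"u":34,"vd":44,"ysb":26,"yst":{"ga":8,"kf":63,"khr":17,"rn":60,"vn":73,"w":67}}

Answer: {"eiv":{"j":78,"lc":59,"yic":81},"u":34,"vd":44,"ysb":26,"yst":{"ga":8,"kf":63,"khr":17,"rn":60,"vn":73,"w":67}}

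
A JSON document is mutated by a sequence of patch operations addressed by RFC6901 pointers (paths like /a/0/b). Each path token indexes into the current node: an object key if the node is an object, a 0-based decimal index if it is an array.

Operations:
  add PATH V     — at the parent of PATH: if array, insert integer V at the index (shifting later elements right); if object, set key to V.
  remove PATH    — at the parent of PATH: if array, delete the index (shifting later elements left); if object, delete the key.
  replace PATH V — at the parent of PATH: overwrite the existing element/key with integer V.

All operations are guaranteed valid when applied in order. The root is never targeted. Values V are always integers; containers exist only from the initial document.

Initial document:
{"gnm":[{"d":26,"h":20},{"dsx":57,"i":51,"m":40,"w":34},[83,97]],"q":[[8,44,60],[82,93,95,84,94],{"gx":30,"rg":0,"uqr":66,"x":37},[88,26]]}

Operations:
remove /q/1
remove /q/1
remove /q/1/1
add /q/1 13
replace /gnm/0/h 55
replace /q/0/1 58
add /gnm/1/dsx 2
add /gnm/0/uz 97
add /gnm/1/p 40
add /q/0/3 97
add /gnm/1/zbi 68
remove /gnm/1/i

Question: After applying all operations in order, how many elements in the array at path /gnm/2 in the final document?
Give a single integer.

After op 1 (remove /q/1): {"gnm":[{"d":26,"h":20},{"dsx":57,"i":51,"m":40,"w":34},[83,97]],"q":[[8,44,60],{"gx":30,"rg":0,"uqr":66,"x":37},[88,26]]}
After op 2 (remove /q/1): {"gnm":[{"d":26,"h":20},{"dsx":57,"i":51,"m":40,"w":34},[83,97]],"q":[[8,44,60],[88,26]]}
After op 3 (remove /q/1/1): {"gnm":[{"d":26,"h":20},{"dsx":57,"i":51,"m":40,"w":34},[83,97]],"q":[[8,44,60],[88]]}
After op 4 (add /q/1 13): {"gnm":[{"d":26,"h":20},{"dsx":57,"i":51,"m":40,"w":34},[83,97]],"q":[[8,44,60],13,[88]]}
After op 5 (replace /gnm/0/h 55): {"gnm":[{"d":26,"h":55},{"dsx":57,"i":51,"m":40,"w":34},[83,97]],"q":[[8,44,60],13,[88]]}
After op 6 (replace /q/0/1 58): {"gnm":[{"d":26,"h":55},{"dsx":57,"i":51,"m":40,"w":34},[83,97]],"q":[[8,58,60],13,[88]]}
After op 7 (add /gnm/1/dsx 2): {"gnm":[{"d":26,"h":55},{"dsx":2,"i":51,"m":40,"w":34},[83,97]],"q":[[8,58,60],13,[88]]}
After op 8 (add /gnm/0/uz 97): {"gnm":[{"d":26,"h":55,"uz":97},{"dsx":2,"i":51,"m":40,"w":34},[83,97]],"q":[[8,58,60],13,[88]]}
After op 9 (add /gnm/1/p 40): {"gnm":[{"d":26,"h":55,"uz":97},{"dsx":2,"i":51,"m":40,"p":40,"w":34},[83,97]],"q":[[8,58,60],13,[88]]}
After op 10 (add /q/0/3 97): {"gnm":[{"d":26,"h":55,"uz":97},{"dsx":2,"i":51,"m":40,"p":40,"w":34},[83,97]],"q":[[8,58,60,97],13,[88]]}
After op 11 (add /gnm/1/zbi 68): {"gnm":[{"d":26,"h":55,"uz":97},{"dsx":2,"i":51,"m":40,"p":40,"w":34,"zbi":68},[83,97]],"q":[[8,58,60,97],13,[88]]}
After op 12 (remove /gnm/1/i): {"gnm":[{"d":26,"h":55,"uz":97},{"dsx":2,"m":40,"p":40,"w":34,"zbi":68},[83,97]],"q":[[8,58,60,97],13,[88]]}
Size at path /gnm/2: 2

Answer: 2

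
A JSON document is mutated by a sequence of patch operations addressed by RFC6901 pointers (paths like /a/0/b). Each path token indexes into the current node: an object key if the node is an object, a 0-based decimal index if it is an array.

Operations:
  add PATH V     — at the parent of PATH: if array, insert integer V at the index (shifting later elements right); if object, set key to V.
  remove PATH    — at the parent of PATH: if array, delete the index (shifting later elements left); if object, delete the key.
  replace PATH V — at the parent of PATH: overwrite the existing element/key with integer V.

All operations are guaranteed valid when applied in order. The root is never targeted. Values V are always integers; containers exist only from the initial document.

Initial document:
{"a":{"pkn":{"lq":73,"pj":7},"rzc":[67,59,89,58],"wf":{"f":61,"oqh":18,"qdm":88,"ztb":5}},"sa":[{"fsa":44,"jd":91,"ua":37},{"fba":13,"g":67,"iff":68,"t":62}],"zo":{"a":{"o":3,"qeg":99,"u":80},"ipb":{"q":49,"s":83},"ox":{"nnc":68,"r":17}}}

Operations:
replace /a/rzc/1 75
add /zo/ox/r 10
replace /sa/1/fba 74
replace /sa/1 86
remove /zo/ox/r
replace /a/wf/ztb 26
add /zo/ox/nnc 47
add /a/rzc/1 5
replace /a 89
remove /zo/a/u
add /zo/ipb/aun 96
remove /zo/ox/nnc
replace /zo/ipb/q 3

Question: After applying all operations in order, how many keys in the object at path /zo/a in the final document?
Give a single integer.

After op 1 (replace /a/rzc/1 75): {"a":{"pkn":{"lq":73,"pj":7},"rzc":[67,75,89,58],"wf":{"f":61,"oqh":18,"qdm":88,"ztb":5}},"sa":[{"fsa":44,"jd":91,"ua":37},{"fba":13,"g":67,"iff":68,"t":62}],"zo":{"a":{"o":3,"qeg":99,"u":80},"ipb":{"q":49,"s":83},"ox":{"nnc":68,"r":17}}}
After op 2 (add /zo/ox/r 10): {"a":{"pkn":{"lq":73,"pj":7},"rzc":[67,75,89,58],"wf":{"f":61,"oqh":18,"qdm":88,"ztb":5}},"sa":[{"fsa":44,"jd":91,"ua":37},{"fba":13,"g":67,"iff":68,"t":62}],"zo":{"a":{"o":3,"qeg":99,"u":80},"ipb":{"q":49,"s":83},"ox":{"nnc":68,"r":10}}}
After op 3 (replace /sa/1/fba 74): {"a":{"pkn":{"lq":73,"pj":7},"rzc":[67,75,89,58],"wf":{"f":61,"oqh":18,"qdm":88,"ztb":5}},"sa":[{"fsa":44,"jd":91,"ua":37},{"fba":74,"g":67,"iff":68,"t":62}],"zo":{"a":{"o":3,"qeg":99,"u":80},"ipb":{"q":49,"s":83},"ox":{"nnc":68,"r":10}}}
After op 4 (replace /sa/1 86): {"a":{"pkn":{"lq":73,"pj":7},"rzc":[67,75,89,58],"wf":{"f":61,"oqh":18,"qdm":88,"ztb":5}},"sa":[{"fsa":44,"jd":91,"ua":37},86],"zo":{"a":{"o":3,"qeg":99,"u":80},"ipb":{"q":49,"s":83},"ox":{"nnc":68,"r":10}}}
After op 5 (remove /zo/ox/r): {"a":{"pkn":{"lq":73,"pj":7},"rzc":[67,75,89,58],"wf":{"f":61,"oqh":18,"qdm":88,"ztb":5}},"sa":[{"fsa":44,"jd":91,"ua":37},86],"zo":{"a":{"o":3,"qeg":99,"u":80},"ipb":{"q":49,"s":83},"ox":{"nnc":68}}}
After op 6 (replace /a/wf/ztb 26): {"a":{"pkn":{"lq":73,"pj":7},"rzc":[67,75,89,58],"wf":{"f":61,"oqh":18,"qdm":88,"ztb":26}},"sa":[{"fsa":44,"jd":91,"ua":37},86],"zo":{"a":{"o":3,"qeg":99,"u":80},"ipb":{"q":49,"s":83},"ox":{"nnc":68}}}
After op 7 (add /zo/ox/nnc 47): {"a":{"pkn":{"lq":73,"pj":7},"rzc":[67,75,89,58],"wf":{"f":61,"oqh":18,"qdm":88,"ztb":26}},"sa":[{"fsa":44,"jd":91,"ua":37},86],"zo":{"a":{"o":3,"qeg":99,"u":80},"ipb":{"q":49,"s":83},"ox":{"nnc":47}}}
After op 8 (add /a/rzc/1 5): {"a":{"pkn":{"lq":73,"pj":7},"rzc":[67,5,75,89,58],"wf":{"f":61,"oqh":18,"qdm":88,"ztb":26}},"sa":[{"fsa":44,"jd":91,"ua":37},86],"zo":{"a":{"o":3,"qeg":99,"u":80},"ipb":{"q":49,"s":83},"ox":{"nnc":47}}}
After op 9 (replace /a 89): {"a":89,"sa":[{"fsa":44,"jd":91,"ua":37},86],"zo":{"a":{"o":3,"qeg":99,"u":80},"ipb":{"q":49,"s":83},"ox":{"nnc":47}}}
After op 10 (remove /zo/a/u): {"a":89,"sa":[{"fsa":44,"jd":91,"ua":37},86],"zo":{"a":{"o":3,"qeg":99},"ipb":{"q":49,"s":83},"ox":{"nnc":47}}}
After op 11 (add /zo/ipb/aun 96): {"a":89,"sa":[{"fsa":44,"jd":91,"ua":37},86],"zo":{"a":{"o":3,"qeg":99},"ipb":{"aun":96,"q":49,"s":83},"ox":{"nnc":47}}}
After op 12 (remove /zo/ox/nnc): {"a":89,"sa":[{"fsa":44,"jd":91,"ua":37},86],"zo":{"a":{"o":3,"qeg":99},"ipb":{"aun":96,"q":49,"s":83},"ox":{}}}
After op 13 (replace /zo/ipb/q 3): {"a":89,"sa":[{"fsa":44,"jd":91,"ua":37},86],"zo":{"a":{"o":3,"qeg":99},"ipb":{"aun":96,"q":3,"s":83},"ox":{}}}
Size at path /zo/a: 2

Answer: 2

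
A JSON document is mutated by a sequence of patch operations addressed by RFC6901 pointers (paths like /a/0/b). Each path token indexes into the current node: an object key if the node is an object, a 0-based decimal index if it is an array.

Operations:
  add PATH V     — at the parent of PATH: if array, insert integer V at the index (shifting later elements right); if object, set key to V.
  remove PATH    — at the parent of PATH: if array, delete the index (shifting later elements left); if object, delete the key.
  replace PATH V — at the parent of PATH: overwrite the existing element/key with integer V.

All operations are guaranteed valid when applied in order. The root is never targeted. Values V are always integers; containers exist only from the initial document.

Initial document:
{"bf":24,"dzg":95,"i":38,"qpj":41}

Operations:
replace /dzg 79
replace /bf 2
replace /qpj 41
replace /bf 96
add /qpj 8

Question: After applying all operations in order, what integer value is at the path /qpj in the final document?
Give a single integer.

After op 1 (replace /dzg 79): {"bf":24,"dzg":79,"i":38,"qpj":41}
After op 2 (replace /bf 2): {"bf":2,"dzg":79,"i":38,"qpj":41}
After op 3 (replace /qpj 41): {"bf":2,"dzg":79,"i":38,"qpj":41}
After op 4 (replace /bf 96): {"bf":96,"dzg":79,"i":38,"qpj":41}
After op 5 (add /qpj 8): {"bf":96,"dzg":79,"i":38,"qpj":8}
Value at /qpj: 8

Answer: 8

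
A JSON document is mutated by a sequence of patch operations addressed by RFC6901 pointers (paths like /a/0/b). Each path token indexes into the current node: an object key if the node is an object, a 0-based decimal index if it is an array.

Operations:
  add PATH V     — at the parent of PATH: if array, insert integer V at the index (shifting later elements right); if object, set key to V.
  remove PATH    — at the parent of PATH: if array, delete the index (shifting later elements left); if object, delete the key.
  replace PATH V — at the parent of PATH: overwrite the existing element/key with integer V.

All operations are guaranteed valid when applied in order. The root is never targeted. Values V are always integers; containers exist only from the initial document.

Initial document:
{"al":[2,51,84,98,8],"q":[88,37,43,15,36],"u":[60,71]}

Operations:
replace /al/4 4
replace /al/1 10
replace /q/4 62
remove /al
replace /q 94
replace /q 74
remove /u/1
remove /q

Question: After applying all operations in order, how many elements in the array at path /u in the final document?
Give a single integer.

Answer: 1

Derivation:
After op 1 (replace /al/4 4): {"al":[2,51,84,98,4],"q":[88,37,43,15,36],"u":[60,71]}
After op 2 (replace /al/1 10): {"al":[2,10,84,98,4],"q":[88,37,43,15,36],"u":[60,71]}
After op 3 (replace /q/4 62): {"al":[2,10,84,98,4],"q":[88,37,43,15,62],"u":[60,71]}
After op 4 (remove /al): {"q":[88,37,43,15,62],"u":[60,71]}
After op 5 (replace /q 94): {"q":94,"u":[60,71]}
After op 6 (replace /q 74): {"q":74,"u":[60,71]}
After op 7 (remove /u/1): {"q":74,"u":[60]}
After op 8 (remove /q): {"u":[60]}
Size at path /u: 1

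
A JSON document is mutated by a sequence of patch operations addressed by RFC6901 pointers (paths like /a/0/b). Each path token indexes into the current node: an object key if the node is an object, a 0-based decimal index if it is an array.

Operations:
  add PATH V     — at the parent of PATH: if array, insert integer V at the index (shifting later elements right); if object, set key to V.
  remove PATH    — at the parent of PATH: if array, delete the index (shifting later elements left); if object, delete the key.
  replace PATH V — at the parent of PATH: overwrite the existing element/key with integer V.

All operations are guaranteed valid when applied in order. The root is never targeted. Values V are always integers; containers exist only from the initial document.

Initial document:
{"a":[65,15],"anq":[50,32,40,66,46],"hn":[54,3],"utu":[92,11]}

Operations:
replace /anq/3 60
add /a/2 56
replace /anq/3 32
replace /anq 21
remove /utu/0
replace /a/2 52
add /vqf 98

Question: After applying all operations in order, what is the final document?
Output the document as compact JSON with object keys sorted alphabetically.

After op 1 (replace /anq/3 60): {"a":[65,15],"anq":[50,32,40,60,46],"hn":[54,3],"utu":[92,11]}
After op 2 (add /a/2 56): {"a":[65,15,56],"anq":[50,32,40,60,46],"hn":[54,3],"utu":[92,11]}
After op 3 (replace /anq/3 32): {"a":[65,15,56],"anq":[50,32,40,32,46],"hn":[54,3],"utu":[92,11]}
After op 4 (replace /anq 21): {"a":[65,15,56],"anq":21,"hn":[54,3],"utu":[92,11]}
After op 5 (remove /utu/0): {"a":[65,15,56],"anq":21,"hn":[54,3],"utu":[11]}
After op 6 (replace /a/2 52): {"a":[65,15,52],"anq":21,"hn":[54,3],"utu":[11]}
After op 7 (add /vqf 98): {"a":[65,15,52],"anq":21,"hn":[54,3],"utu":[11],"vqf":98}

Answer: {"a":[65,15,52],"anq":21,"hn":[54,3],"utu":[11],"vqf":98}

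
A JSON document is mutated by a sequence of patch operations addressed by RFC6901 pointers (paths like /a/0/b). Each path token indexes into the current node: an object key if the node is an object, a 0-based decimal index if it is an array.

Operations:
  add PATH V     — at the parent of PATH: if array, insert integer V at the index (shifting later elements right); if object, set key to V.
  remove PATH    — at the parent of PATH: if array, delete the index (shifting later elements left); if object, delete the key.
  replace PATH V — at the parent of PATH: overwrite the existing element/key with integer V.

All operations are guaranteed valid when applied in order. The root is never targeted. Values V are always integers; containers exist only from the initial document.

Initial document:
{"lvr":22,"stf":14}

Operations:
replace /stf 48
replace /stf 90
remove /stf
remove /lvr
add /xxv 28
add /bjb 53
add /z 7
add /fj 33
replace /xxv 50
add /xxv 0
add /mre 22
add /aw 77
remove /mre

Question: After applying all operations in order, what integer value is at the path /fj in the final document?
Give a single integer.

Answer: 33

Derivation:
After op 1 (replace /stf 48): {"lvr":22,"stf":48}
After op 2 (replace /stf 90): {"lvr":22,"stf":90}
After op 3 (remove /stf): {"lvr":22}
After op 4 (remove /lvr): {}
After op 5 (add /xxv 28): {"xxv":28}
After op 6 (add /bjb 53): {"bjb":53,"xxv":28}
After op 7 (add /z 7): {"bjb":53,"xxv":28,"z":7}
After op 8 (add /fj 33): {"bjb":53,"fj":33,"xxv":28,"z":7}
After op 9 (replace /xxv 50): {"bjb":53,"fj":33,"xxv":50,"z":7}
After op 10 (add /xxv 0): {"bjb":53,"fj":33,"xxv":0,"z":7}
After op 11 (add /mre 22): {"bjb":53,"fj":33,"mre":22,"xxv":0,"z":7}
After op 12 (add /aw 77): {"aw":77,"bjb":53,"fj":33,"mre":22,"xxv":0,"z":7}
After op 13 (remove /mre): {"aw":77,"bjb":53,"fj":33,"xxv":0,"z":7}
Value at /fj: 33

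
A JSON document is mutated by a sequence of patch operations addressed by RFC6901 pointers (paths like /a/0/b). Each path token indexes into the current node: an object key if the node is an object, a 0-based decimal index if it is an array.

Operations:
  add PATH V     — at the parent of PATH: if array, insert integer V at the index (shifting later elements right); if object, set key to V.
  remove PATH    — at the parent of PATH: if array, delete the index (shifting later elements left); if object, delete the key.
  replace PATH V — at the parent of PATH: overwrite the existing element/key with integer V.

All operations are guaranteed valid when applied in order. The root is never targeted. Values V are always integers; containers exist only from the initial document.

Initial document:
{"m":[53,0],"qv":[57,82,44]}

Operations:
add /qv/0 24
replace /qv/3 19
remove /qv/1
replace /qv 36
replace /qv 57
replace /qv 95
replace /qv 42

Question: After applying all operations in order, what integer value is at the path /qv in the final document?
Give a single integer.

After op 1 (add /qv/0 24): {"m":[53,0],"qv":[24,57,82,44]}
After op 2 (replace /qv/3 19): {"m":[53,0],"qv":[24,57,82,19]}
After op 3 (remove /qv/1): {"m":[53,0],"qv":[24,82,19]}
After op 4 (replace /qv 36): {"m":[53,0],"qv":36}
After op 5 (replace /qv 57): {"m":[53,0],"qv":57}
After op 6 (replace /qv 95): {"m":[53,0],"qv":95}
After op 7 (replace /qv 42): {"m":[53,0],"qv":42}
Value at /qv: 42

Answer: 42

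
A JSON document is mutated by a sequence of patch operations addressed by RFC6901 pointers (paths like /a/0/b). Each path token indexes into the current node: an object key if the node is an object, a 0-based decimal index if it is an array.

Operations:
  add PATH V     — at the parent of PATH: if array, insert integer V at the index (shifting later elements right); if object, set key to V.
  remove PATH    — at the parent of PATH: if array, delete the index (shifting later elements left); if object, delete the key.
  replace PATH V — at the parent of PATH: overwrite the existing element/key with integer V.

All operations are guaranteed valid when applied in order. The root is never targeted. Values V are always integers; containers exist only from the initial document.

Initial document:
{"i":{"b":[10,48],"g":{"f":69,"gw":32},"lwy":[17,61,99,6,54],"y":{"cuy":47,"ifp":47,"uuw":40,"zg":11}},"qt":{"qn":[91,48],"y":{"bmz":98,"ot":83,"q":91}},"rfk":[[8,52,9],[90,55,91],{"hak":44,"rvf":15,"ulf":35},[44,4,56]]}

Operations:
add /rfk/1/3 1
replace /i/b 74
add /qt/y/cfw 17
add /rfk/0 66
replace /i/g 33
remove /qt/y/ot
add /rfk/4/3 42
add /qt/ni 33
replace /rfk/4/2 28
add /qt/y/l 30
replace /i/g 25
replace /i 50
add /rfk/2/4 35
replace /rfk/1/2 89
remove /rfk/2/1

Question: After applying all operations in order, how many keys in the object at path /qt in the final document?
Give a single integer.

After op 1 (add /rfk/1/3 1): {"i":{"b":[10,48],"g":{"f":69,"gw":32},"lwy":[17,61,99,6,54],"y":{"cuy":47,"ifp":47,"uuw":40,"zg":11}},"qt":{"qn":[91,48],"y":{"bmz":98,"ot":83,"q":91}},"rfk":[[8,52,9],[90,55,91,1],{"hak":44,"rvf":15,"ulf":35},[44,4,56]]}
After op 2 (replace /i/b 74): {"i":{"b":74,"g":{"f":69,"gw":32},"lwy":[17,61,99,6,54],"y":{"cuy":47,"ifp":47,"uuw":40,"zg":11}},"qt":{"qn":[91,48],"y":{"bmz":98,"ot":83,"q":91}},"rfk":[[8,52,9],[90,55,91,1],{"hak":44,"rvf":15,"ulf":35},[44,4,56]]}
After op 3 (add /qt/y/cfw 17): {"i":{"b":74,"g":{"f":69,"gw":32},"lwy":[17,61,99,6,54],"y":{"cuy":47,"ifp":47,"uuw":40,"zg":11}},"qt":{"qn":[91,48],"y":{"bmz":98,"cfw":17,"ot":83,"q":91}},"rfk":[[8,52,9],[90,55,91,1],{"hak":44,"rvf":15,"ulf":35},[44,4,56]]}
After op 4 (add /rfk/0 66): {"i":{"b":74,"g":{"f":69,"gw":32},"lwy":[17,61,99,6,54],"y":{"cuy":47,"ifp":47,"uuw":40,"zg":11}},"qt":{"qn":[91,48],"y":{"bmz":98,"cfw":17,"ot":83,"q":91}},"rfk":[66,[8,52,9],[90,55,91,1],{"hak":44,"rvf":15,"ulf":35},[44,4,56]]}
After op 5 (replace /i/g 33): {"i":{"b":74,"g":33,"lwy":[17,61,99,6,54],"y":{"cuy":47,"ifp":47,"uuw":40,"zg":11}},"qt":{"qn":[91,48],"y":{"bmz":98,"cfw":17,"ot":83,"q":91}},"rfk":[66,[8,52,9],[90,55,91,1],{"hak":44,"rvf":15,"ulf":35},[44,4,56]]}
After op 6 (remove /qt/y/ot): {"i":{"b":74,"g":33,"lwy":[17,61,99,6,54],"y":{"cuy":47,"ifp":47,"uuw":40,"zg":11}},"qt":{"qn":[91,48],"y":{"bmz":98,"cfw":17,"q":91}},"rfk":[66,[8,52,9],[90,55,91,1],{"hak":44,"rvf":15,"ulf":35},[44,4,56]]}
After op 7 (add /rfk/4/3 42): {"i":{"b":74,"g":33,"lwy":[17,61,99,6,54],"y":{"cuy":47,"ifp":47,"uuw":40,"zg":11}},"qt":{"qn":[91,48],"y":{"bmz":98,"cfw":17,"q":91}},"rfk":[66,[8,52,9],[90,55,91,1],{"hak":44,"rvf":15,"ulf":35},[44,4,56,42]]}
After op 8 (add /qt/ni 33): {"i":{"b":74,"g":33,"lwy":[17,61,99,6,54],"y":{"cuy":47,"ifp":47,"uuw":40,"zg":11}},"qt":{"ni":33,"qn":[91,48],"y":{"bmz":98,"cfw":17,"q":91}},"rfk":[66,[8,52,9],[90,55,91,1],{"hak":44,"rvf":15,"ulf":35},[44,4,56,42]]}
After op 9 (replace /rfk/4/2 28): {"i":{"b":74,"g":33,"lwy":[17,61,99,6,54],"y":{"cuy":47,"ifp":47,"uuw":40,"zg":11}},"qt":{"ni":33,"qn":[91,48],"y":{"bmz":98,"cfw":17,"q":91}},"rfk":[66,[8,52,9],[90,55,91,1],{"hak":44,"rvf":15,"ulf":35},[44,4,28,42]]}
After op 10 (add /qt/y/l 30): {"i":{"b":74,"g":33,"lwy":[17,61,99,6,54],"y":{"cuy":47,"ifp":47,"uuw":40,"zg":11}},"qt":{"ni":33,"qn":[91,48],"y":{"bmz":98,"cfw":17,"l":30,"q":91}},"rfk":[66,[8,52,9],[90,55,91,1],{"hak":44,"rvf":15,"ulf":35},[44,4,28,42]]}
After op 11 (replace /i/g 25): {"i":{"b":74,"g":25,"lwy":[17,61,99,6,54],"y":{"cuy":47,"ifp":47,"uuw":40,"zg":11}},"qt":{"ni":33,"qn":[91,48],"y":{"bmz":98,"cfw":17,"l":30,"q":91}},"rfk":[66,[8,52,9],[90,55,91,1],{"hak":44,"rvf":15,"ulf":35},[44,4,28,42]]}
After op 12 (replace /i 50): {"i":50,"qt":{"ni":33,"qn":[91,48],"y":{"bmz":98,"cfw":17,"l":30,"q":91}},"rfk":[66,[8,52,9],[90,55,91,1],{"hak":44,"rvf":15,"ulf":35},[44,4,28,42]]}
After op 13 (add /rfk/2/4 35): {"i":50,"qt":{"ni":33,"qn":[91,48],"y":{"bmz":98,"cfw":17,"l":30,"q":91}},"rfk":[66,[8,52,9],[90,55,91,1,35],{"hak":44,"rvf":15,"ulf":35},[44,4,28,42]]}
After op 14 (replace /rfk/1/2 89): {"i":50,"qt":{"ni":33,"qn":[91,48],"y":{"bmz":98,"cfw":17,"l":30,"q":91}},"rfk":[66,[8,52,89],[90,55,91,1,35],{"hak":44,"rvf":15,"ulf":35},[44,4,28,42]]}
After op 15 (remove /rfk/2/1): {"i":50,"qt":{"ni":33,"qn":[91,48],"y":{"bmz":98,"cfw":17,"l":30,"q":91}},"rfk":[66,[8,52,89],[90,91,1,35],{"hak":44,"rvf":15,"ulf":35},[44,4,28,42]]}
Size at path /qt: 3

Answer: 3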